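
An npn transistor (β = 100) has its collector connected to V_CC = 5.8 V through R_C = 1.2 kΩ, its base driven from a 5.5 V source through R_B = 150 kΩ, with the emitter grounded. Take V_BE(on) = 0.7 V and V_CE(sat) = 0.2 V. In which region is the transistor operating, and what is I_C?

active; I_C ≈ 3.2 mA

Assume active. Base-emitter loop: I_B = (V_BB − V_BE)/R_B = (5.5 − 0.7)/150 = 0.032 mA.
I_C = β·I_B = 100×0.032 = 3.2 mA.
V_CE = V_CC − I_C·R_C = 5.8 − 3.2×1.2 = 1.96 V > V_CE(sat), so the active-region assumption holds.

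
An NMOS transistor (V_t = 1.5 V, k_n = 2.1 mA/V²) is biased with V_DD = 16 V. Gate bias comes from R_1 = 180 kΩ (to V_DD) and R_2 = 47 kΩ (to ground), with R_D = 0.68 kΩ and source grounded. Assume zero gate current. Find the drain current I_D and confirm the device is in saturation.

I_D ≈ 3.5 mA

V_G = V_DD·R_2/(R_1+R_2) = 16×47/227 = 3.31 V. With the source grounded, V_GS = V_G = 3.31 V.
Assume saturation: I_D = (k_n/2)(V_GS − V_t)² = (2.1/2)×(3.31 − 1.5)² = 1.05×1.81² = 3.45 mA.
V_DS = V_DD − I_D·R_D = 16 − 3.45×0.68 = 13.7 V.
Saturation requires V_DS ≥ V_GS − V_t = 1.81 V; 13.7 ≥ 1.81 ✓.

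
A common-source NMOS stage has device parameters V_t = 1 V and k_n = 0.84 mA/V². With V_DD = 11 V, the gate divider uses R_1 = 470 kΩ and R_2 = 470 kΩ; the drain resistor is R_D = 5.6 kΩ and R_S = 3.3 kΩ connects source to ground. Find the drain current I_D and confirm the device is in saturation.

I_D ≈ 0.92 mA

V_G = V_DD·R_2/(R_1+R_2) = 11×470/940 = 5.5 V.
Assume saturation: I_D = (k_n/2)(V_GS − V_t)² with V_GS = V_G − I_D·R_S = 5.5 − 3.3·I_D.
Substituting gives 4.57·I_D² − 13.5·I_D + 8.5 = 0, with roots I_D = 0.916 or 2.03 mA.
The root I_D = 2.03 mA gives V_GS = -1.2 V ≤ V_t, so take I_D = 0.916 mA.
Then V_GS = 2.48 V and V_DS = V_DD − I_D(R_D+R_S) = 11 − 0.916×8.9 = 2.85 V.
Saturation requires V_DS ≥ V_GS − V_t = 1.48 V; 2.85 ≥ 1.48 ✓.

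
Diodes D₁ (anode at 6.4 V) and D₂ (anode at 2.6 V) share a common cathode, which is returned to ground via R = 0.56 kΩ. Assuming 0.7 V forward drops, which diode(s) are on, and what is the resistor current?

Only D₁ conducts; I_R ≈ 10 mA

Assume both conduct. Then node N would need to be at both 6.4−0.7 = 5.7 V and 2.6−0.7 = 1.9 V, which is impossible.
Assume only D₁ conducts: V_N = 6.4 − 0.7 = 5.7 V, so I_R = 5.7/0.56 = 10.2 mA.
Check D₂: its anode-to-cathode voltage is 2.6 − 5.7 = -3.1 V < 0.7 V, so it is off. The assumption is consistent.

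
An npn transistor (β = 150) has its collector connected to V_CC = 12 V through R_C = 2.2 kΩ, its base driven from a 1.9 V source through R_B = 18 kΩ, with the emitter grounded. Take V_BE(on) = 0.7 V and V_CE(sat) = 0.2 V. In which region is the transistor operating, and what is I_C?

Assume active: I_B = (1.9 − 0.7)/18 = 0.0667 mA, giving I_C = β·I_B = 10 mA.
But then V_CE = 12 − 10×2.2 = -10 V < V_CE(sat) = 0.2 V — impossible in the active region.
So the transistor is saturated. With V_CE = 0.2 V, I_C = (V_CC − 0.2)/R_C = 11.8/2.2 = 5.36 mA.
Check: β·I_B = 10 mA > I_C = 5.36 mA, confirming saturation.

saturation; I_C ≈ 5.4 mA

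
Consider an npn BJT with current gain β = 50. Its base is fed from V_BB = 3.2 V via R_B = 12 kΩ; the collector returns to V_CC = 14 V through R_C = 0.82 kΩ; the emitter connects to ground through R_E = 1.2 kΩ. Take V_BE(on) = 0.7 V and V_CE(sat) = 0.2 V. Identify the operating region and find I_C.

Assume active. Base-emitter loop: I_B = (V_BB − V_BE)/(R_B + (β+1)R_E) = (3.2 − 0.7)/(12 + 51×1.2) = 0.0342 mA.
I_C = β·I_B = 50×0.0342 = 1.71 mA.
V_CE = V_CC − I_C·R_C − I_E·R_E = 14 − 1.71×0.82 − 1.74×1.2 = 10.5 V > V_CE(sat), so the active-region assumption holds.

active; I_C ≈ 1.7 mA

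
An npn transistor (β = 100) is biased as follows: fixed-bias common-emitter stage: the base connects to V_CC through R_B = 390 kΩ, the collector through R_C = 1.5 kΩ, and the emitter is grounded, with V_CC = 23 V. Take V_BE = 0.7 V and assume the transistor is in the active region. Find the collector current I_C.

I_C ≈ 5.7 mA

Base loop: V_CC = I_B·R_B + V_BE, so I_B = (23 − 0.7)/390 kΩ = 0.0572 mA.
In the active region I_C = β·I_B = 100 × 0.0572 = 5.72 mA.
Collector loop: V_CE = V_CC − I_C·R_C = 23 − 5.72×1.5 = 14.4 V.
Since V_CE = 14.4 V > V_CE(sat) ≈ 0.2 V, the transistor is in the active region as assumed.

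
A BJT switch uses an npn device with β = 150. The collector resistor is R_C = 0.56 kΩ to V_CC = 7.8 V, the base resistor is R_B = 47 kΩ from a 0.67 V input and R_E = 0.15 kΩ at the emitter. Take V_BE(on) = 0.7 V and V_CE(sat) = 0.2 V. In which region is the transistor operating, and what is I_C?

cutoff; I_C ≈ 0

V_BB = 0.67 V ≤ V_BE(on) = 0.7 V, so the base-emitter junction is not forward biased.
The transistor is in cutoff: I_B = I_C = 0.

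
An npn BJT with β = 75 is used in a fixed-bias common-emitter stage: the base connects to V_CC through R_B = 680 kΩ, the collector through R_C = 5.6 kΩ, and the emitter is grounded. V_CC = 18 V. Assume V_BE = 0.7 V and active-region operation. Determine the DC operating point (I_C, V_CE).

I_C ≈ 1.9 mA, V_CE ≈ 7.3 V

Base loop: V_CC = I_B·R_B + V_BE, so I_B = (18 − 0.7)/680 kΩ = 0.0254 mA.
In the active region I_C = β·I_B = 75 × 0.0254 = 1.91 mA.
Collector loop: V_CE = V_CC − I_C·R_C = 18 − 1.91×5.6 = 7.31 V.
Since V_CE = 7.31 V > V_CE(sat) ≈ 0.2 V, the transistor is in the active region as assumed.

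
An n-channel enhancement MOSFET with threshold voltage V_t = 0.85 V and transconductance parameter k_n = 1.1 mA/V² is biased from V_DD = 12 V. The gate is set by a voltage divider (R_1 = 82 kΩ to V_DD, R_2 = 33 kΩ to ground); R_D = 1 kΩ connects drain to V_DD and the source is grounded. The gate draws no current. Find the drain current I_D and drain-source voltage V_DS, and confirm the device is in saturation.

I_D ≈ 3.7 mA, V_DS ≈ 8.3 V

V_G = V_DD·R_2/(R_1+R_2) = 12×33/115 = 3.44 V. With the source grounded, V_GS = V_G = 3.44 V.
Assume saturation: I_D = (k_n/2)(V_GS − V_t)² = (1.1/2)×(3.44 − 0.85)² = 0.55×2.59² = 3.7 mA.
V_DS = V_DD − I_D·R_D = 12 − 3.7×1 = 8.3 V.
Saturation requires V_DS ≥ V_GS − V_t = 2.59 V; 8.3 ≥ 2.59 ✓.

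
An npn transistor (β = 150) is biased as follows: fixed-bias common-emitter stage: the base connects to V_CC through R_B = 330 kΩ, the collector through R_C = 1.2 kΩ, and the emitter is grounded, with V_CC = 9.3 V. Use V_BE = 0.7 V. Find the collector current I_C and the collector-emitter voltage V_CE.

Base loop: V_CC = I_B·R_B + V_BE, so I_B = (9.3 − 0.7)/330 kΩ = 0.0261 mA.
In the active region I_C = β·I_B = 150 × 0.0261 = 3.91 mA.
Collector loop: V_CE = V_CC − I_C·R_C = 9.3 − 3.91×1.2 = 4.61 V.
Since V_CE = 4.61 V > V_CE(sat) ≈ 0.2 V, the transistor is in the active region as assumed.

I_C ≈ 3.9 mA, V_CE ≈ 4.6 V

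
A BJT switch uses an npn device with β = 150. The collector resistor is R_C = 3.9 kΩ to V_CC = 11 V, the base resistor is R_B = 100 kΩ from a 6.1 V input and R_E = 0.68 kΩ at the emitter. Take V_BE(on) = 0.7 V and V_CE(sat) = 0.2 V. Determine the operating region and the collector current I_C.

saturation; I_C ≈ 2.4 mA

Assume active: I_B = (6.1 − 0.7)/(100 + 151×0.68) = 0.0266 mA, I_C = β·I_B = 4 mA.
Then V_CE = 11 − 4×3.9 − 4.02×0.68 = -7.32 V < 0.2 V — the active assumption fails.
Re-solve with V_CE = 0.2 V. KCL at the emitter: V_E/R_E = (V_BB−0.7−V_E)/R_B + (V_CC−0.2−V_E)/R_C, giving V_E = 1.63 V.
I_C = (V_CC − 0.2 − V_E)/R_C = (10.8 − 1.63)/3.9 = 2.35 mA.
Check: I_B = (5.4 − 1.63)/100 = 0.0377 mA, and β·I_B = 5.66 mA > I_C, confirming saturation.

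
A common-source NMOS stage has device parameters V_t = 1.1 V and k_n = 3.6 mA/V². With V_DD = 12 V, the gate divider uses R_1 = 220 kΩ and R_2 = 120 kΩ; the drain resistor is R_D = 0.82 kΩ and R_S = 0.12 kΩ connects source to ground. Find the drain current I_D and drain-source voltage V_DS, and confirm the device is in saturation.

V_G = V_DD·R_2/(R_1+R_2) = 12×120/340 = 4.24 V.
Assume saturation: I_D = (k_n/2)(V_GS − V_t)² with V_GS = V_G − I_D·R_S = 4.24 − 0.12·I_D.
Substituting gives 0.0259·I_D² − 2.35·I_D + 17.7 = 0, with roots I_D = 8.27 or 82.6 mA.
The root I_D = 82.6 mA gives V_GS = -5.67 V ≤ V_t, so take I_D = 8.27 mA.
Then V_GS = 3.24 V and V_DS = V_DD − I_D(R_D+R_S) = 12 − 8.27×0.94 = 4.23 V.
Saturation requires V_DS ≥ V_GS − V_t = 2.14 V; 4.23 ≥ 2.14 ✓.

I_D ≈ 8.3 mA, V_DS ≈ 4.2 V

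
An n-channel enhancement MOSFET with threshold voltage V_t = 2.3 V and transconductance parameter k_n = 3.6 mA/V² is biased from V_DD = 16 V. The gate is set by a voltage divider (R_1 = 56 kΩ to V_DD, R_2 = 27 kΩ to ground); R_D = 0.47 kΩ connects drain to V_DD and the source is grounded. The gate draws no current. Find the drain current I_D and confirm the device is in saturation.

V_G = V_DD·R_2/(R_1+R_2) = 16×27/83 = 5.2 V. With the source grounded, V_GS = V_G = 5.2 V.
Assume saturation: I_D = (k_n/2)(V_GS − V_t)² = (3.6/2)×(5.2 − 2.3)² = 1.8×2.9² = 15.2 mA.
V_DS = V_DD − I_D·R_D = 16 − 15.2×0.47 = 8.86 V.
Saturation requires V_DS ≥ V_GS − V_t = 2.9 V; 8.86 ≥ 2.9 ✓.

I_D ≈ 15 mA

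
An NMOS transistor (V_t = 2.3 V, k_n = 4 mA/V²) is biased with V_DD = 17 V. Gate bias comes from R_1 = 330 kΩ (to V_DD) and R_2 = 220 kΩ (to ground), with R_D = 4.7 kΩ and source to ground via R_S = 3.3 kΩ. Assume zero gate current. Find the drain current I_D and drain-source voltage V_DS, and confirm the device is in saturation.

I_D ≈ 1.1 mA, V_DS ≈ 7.9 V

V_G = V_DD·R_2/(R_1+R_2) = 17×220/550 = 6.8 V.
Assume saturation: I_D = (k_n/2)(V_GS − V_t)² with V_GS = V_G − I_D·R_S = 6.8 − 3.3·I_D.
Substituting gives 21.8·I_D² − 60.4·I_D + 40.5 = 0, with roots I_D = 1.14 or 1.64 mA.
The root I_D = 1.64 mA gives V_GS = 1.4 V ≤ V_t, so take I_D = 1.14 mA.
Then V_GS = 3.05 V and V_DS = V_DD − I_D(R_D+R_S) = 17 − 1.14×8 = 7.92 V.
Saturation requires V_DS ≥ V_GS − V_t = 0.753 V; 7.92 ≥ 0.753 ✓.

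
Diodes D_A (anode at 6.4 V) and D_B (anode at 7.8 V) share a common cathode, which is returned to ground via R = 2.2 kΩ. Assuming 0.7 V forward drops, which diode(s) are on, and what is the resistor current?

Only D_B conducts; I_R ≈ 3.2 mA

Assume both conduct. Then node N would need to be at both 6.4−0.7 = 5.7 V and 7.8−0.7 = 7.1 V, which is impossible.
Assume only D_B conducts: V_N = 7.8 − 0.7 = 7.1 V, so I_R = 7.1/2.2 = 3.23 mA.
Check D_A: its anode-to-cathode voltage is 6.4 − 7.1 = -0.7 V < 0.7 V, so it is off. The assumption is consistent.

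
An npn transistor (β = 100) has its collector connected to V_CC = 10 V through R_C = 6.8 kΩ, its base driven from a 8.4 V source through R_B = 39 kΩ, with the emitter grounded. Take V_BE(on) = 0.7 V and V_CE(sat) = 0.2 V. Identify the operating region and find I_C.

Assume active: I_B = (8.4 − 0.7)/39 = 0.197 mA, giving I_C = β·I_B = 19.7 mA.
But then V_CE = 10 − 19.7×6.8 = -124 V < V_CE(sat) = 0.2 V — impossible in the active region.
So the transistor is saturated. With V_CE = 0.2 V, I_C = (V_CC − 0.2)/R_C = 9.8/6.8 = 1.44 mA.
Check: β·I_B = 19.7 mA > I_C = 1.44 mA, confirming saturation.

saturation; I_C ≈ 1.4 mA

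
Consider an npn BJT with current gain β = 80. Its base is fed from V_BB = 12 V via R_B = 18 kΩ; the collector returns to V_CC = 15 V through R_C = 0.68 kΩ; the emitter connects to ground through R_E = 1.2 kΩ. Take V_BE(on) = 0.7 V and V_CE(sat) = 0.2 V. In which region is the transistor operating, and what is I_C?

Assume active: I_B = (12 − 0.7)/(18 + 81×1.2) = 0.0981 mA, I_C = β·I_B = 7.85 mA.
Then V_CE = 15 − 7.85×0.68 − 7.95×1.2 = 0.13 V < 0.2 V — the active assumption fails.
Re-solve with V_CE = 0.2 V. KCL at the emitter: V_E/R_E = (V_BB−0.7−V_E)/R_B + (V_CC−0.2−V_E)/R_C, giving V_E = 9.49 V.
I_C = (V_CC − 0.2 − V_E)/R_C = (14.8 − 9.49)/0.68 = 7.81 mA.
Check: I_B = (11.3 − 9.49)/18 = 0.101 mA, and β·I_B = 8.04 mA > I_C, confirming saturation.

saturation; I_C ≈ 7.8 mA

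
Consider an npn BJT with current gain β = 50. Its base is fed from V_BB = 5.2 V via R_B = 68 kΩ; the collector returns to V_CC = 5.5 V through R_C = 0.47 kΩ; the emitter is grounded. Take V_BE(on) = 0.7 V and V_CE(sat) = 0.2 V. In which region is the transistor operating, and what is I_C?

Assume active. Base-emitter loop: I_B = (V_BB − V_BE)/R_B = (5.2 − 0.7)/68 = 0.0662 mA.
I_C = β·I_B = 50×0.0662 = 3.31 mA.
V_CE = V_CC − I_C·R_C = 5.5 − 3.31×0.47 = 3.94 V > V_CE(sat), so the active-region assumption holds.

active; I_C ≈ 3.3 mA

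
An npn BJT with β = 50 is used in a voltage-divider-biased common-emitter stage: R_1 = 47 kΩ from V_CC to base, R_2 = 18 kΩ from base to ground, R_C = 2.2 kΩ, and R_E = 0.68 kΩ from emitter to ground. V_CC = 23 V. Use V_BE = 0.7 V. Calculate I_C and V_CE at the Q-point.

Thevenize the base divider: V_Th = V_CC·R_2/(R_1+R_2) = 23×18/65 = 6.37 V, R_Th = R_1‖R_2 = 13 kΩ.
Base-emitter loop: V_Th = I_B·R_Th + V_BE + (β+1)I_B·R_E, so I_B = (6.37 − 0.7) / (13 + 51×0.68) = 0.119 mA.
I_C = β·I_B = 50×0.119 = 5.94 mA, and I_E = (β+1)I_B = 6.06 mA.
V_CE = V_CC − I_C·R_C − I_E·R_E = 23 − 5.94×2.2 − 6.06×0.68 = 5.8 V.
V_CE = 5.8 V > 0.2 V confirms active-region operation.

I_C ≈ 5.9 mA, V_CE ≈ 5.8 V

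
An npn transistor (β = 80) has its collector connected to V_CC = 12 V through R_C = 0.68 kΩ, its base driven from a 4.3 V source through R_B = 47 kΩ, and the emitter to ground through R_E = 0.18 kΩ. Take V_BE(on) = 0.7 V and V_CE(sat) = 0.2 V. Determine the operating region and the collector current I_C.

active; I_C ≈ 4.7 mA

Assume active. Base-emitter loop: I_B = (V_BB − V_BE)/(R_B + (β+1)R_E) = (4.3 − 0.7)/(47 + 81×0.18) = 0.0585 mA.
I_C = β·I_B = 80×0.0585 = 4.68 mA.
V_CE = V_CC − I_C·R_C − I_E·R_E = 12 − 4.68×0.68 − 4.74×0.18 = 7.97 V > V_CE(sat), so the active-region assumption holds.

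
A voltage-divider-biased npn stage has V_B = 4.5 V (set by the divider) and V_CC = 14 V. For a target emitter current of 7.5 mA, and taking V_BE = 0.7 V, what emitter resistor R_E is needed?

R_E ≈ 0.51 kΩ

V_E = V_B − V_BE = 4.5 − 0.7 = 3.8 V.
R_E = V_E / I_E = 3.8 / 7.5 = 0.507 kΩ.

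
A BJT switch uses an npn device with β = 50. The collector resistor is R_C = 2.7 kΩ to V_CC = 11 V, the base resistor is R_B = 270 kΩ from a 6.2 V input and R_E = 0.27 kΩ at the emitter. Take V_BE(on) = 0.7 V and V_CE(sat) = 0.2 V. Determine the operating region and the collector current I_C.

Assume active. Base-emitter loop: I_B = (V_BB − V_BE)/(R_B + (β+1)R_E) = (6.2 − 0.7)/(270 + 51×0.27) = 0.0194 mA.
I_C = β·I_B = 50×0.0194 = 0.969 mA.
V_CE = V_CC − I_C·R_C − I_E·R_E = 11 − 0.969×2.7 − 0.988×0.27 = 8.12 V > V_CE(sat), so the active-region assumption holds.

active; I_C ≈ 0.97 mA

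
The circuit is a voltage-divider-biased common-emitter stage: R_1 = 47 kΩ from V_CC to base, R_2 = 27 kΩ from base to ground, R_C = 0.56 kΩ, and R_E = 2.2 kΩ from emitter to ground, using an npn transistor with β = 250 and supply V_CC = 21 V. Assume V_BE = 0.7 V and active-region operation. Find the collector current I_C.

Thevenize the base divider: V_Th = V_CC·R_2/(R_1+R_2) = 21×27/74 = 7.66 V, R_Th = R_1‖R_2 = 17.1 kΩ.
Base-emitter loop: V_Th = I_B·R_Th + V_BE + (β+1)I_B·R_E, so I_B = (7.66 − 0.7) / (17.1 + 251×2.2) = 0.0122 mA.
I_C = β·I_B = 250×0.0122 = 3.06 mA, and I_E = (β+1)I_B = 3.07 mA.
V_CE = V_CC − I_C·R_C − I_E·R_E = 21 − 3.06×0.56 − 3.07×2.2 = 12.5 V.
V_CE = 12.5 V > 0.2 V confirms active-region operation.

I_C ≈ 3.1 mA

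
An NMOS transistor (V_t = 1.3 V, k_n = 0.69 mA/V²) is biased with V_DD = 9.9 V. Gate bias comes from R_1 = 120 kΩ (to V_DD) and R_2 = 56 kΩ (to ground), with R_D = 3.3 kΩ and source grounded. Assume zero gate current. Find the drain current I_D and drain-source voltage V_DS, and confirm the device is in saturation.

I_D ≈ 1.2 mA, V_DS ≈ 6 V

V_G = V_DD·R_2/(R_1+R_2) = 9.9×56/176 = 3.15 V. With the source grounded, V_GS = V_G = 3.15 V.
Assume saturation: I_D = (k_n/2)(V_GS − V_t)² = (0.69/2)×(3.15 − 1.3)² = 0.345×1.85² = 1.18 mA.
V_DS = V_DD − I_D·R_D = 9.9 − 1.18×3.3 = 6 V.
Saturation requires V_DS ≥ V_GS − V_t = 1.85 V; 6 ≥ 1.85 ✓.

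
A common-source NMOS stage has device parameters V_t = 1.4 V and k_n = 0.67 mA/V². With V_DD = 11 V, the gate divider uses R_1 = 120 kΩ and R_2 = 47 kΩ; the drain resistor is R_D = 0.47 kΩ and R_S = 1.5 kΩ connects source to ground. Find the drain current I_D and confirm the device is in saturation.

V_G = V_DD·R_2/(R_1+R_2) = 11×47/167 = 3.1 V.
Assume saturation: I_D = (k_n/2)(V_GS − V_t)² with V_GS = V_G − I_D·R_S = 3.1 − 1.5·I_D.
Substituting gives 0.754·I_D² − 2.7·I_D + 0.963 = 0, with roots I_D = 0.401 or 3.19 mA.
The root I_D = 3.19 mA gives V_GS = -1.68 V ≤ V_t, so take I_D = 0.401 mA.
Then V_GS = 2.49 V and V_DS = V_DD − I_D(R_D+R_S) = 11 − 0.401×1.97 = 10.2 V.
Saturation requires V_DS ≥ V_GS − V_t = 1.09 V; 10.2 ≥ 1.09 ✓.

I_D ≈ 0.4 mA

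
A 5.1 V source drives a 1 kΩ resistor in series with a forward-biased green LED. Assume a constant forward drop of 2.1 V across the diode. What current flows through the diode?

I ≈ 3 mA

KVL around the loop: 5.1 = V_D + I·R = 2.1 + I × 1 kΩ.
So I = (5.1 − 2.1) / 1 kΩ = 3 / 1 = 3 mA.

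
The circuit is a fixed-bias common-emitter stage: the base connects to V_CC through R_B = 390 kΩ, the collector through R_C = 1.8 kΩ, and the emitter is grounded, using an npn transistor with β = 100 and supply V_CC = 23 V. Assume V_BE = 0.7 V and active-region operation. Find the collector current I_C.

Base loop: V_CC = I_B·R_B + V_BE, so I_B = (23 − 0.7)/390 kΩ = 0.0572 mA.
In the active region I_C = β·I_B = 100 × 0.0572 = 5.72 mA.
Collector loop: V_CE = V_CC − I_C·R_C = 23 − 5.72×1.8 = 12.7 V.
Since V_CE = 12.7 V > V_CE(sat) ≈ 0.2 V, the transistor is in the active region as assumed.

I_C ≈ 5.7 mA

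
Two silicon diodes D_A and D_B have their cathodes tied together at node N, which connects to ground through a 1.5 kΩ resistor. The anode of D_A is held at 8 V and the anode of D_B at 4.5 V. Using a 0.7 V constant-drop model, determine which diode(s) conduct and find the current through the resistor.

Only D_A conducts; I_R ≈ 4.9 mA

Assume both conduct. Then node N would need to be at both 8−0.7 = 7.3 V and 4.5−0.7 = 3.8 V, which is impossible.
Assume only D_A conducts: V_N = 8 − 0.7 = 7.3 V, so I_R = 7.3/1.5 = 4.87 mA.
Check D_B: its anode-to-cathode voltage is 4.5 − 7.3 = -2.8 V < 0.7 V, so it is off. The assumption is consistent.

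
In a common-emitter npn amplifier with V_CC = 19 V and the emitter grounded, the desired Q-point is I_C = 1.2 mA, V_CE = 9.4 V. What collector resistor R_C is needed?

Collector loop: V_CC = I_C·R_C + V_CE.
R_C = (V_CC − V_CE)/I_C = (19 − 9.4)/1.2 = 8 kΩ.

R_C ≈ 8 kΩ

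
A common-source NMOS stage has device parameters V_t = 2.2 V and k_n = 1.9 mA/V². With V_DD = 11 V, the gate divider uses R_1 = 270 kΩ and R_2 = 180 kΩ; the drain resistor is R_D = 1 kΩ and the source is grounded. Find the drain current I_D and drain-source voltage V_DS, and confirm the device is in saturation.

V_G = V_DD·R_2/(R_1+R_2) = 11×180/450 = 4.4 V. With the source grounded, V_GS = V_G = 4.4 V.
Assume saturation: I_D = (k_n/2)(V_GS − V_t)² = (1.9/2)×(4.4 − 2.2)² = 0.95×2.2² = 4.6 mA.
V_DS = V_DD − I_D·R_D = 11 − 4.6×1 = 6.4 V.
Saturation requires V_DS ≥ V_GS − V_t = 2.2 V; 6.4 ≥ 2.2 ✓.

I_D ≈ 4.6 mA, V_DS ≈ 6.4 V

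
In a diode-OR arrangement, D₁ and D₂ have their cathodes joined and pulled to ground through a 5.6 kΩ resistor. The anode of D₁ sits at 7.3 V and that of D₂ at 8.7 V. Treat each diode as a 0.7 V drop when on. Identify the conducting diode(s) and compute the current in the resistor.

Assume both conduct. Then node N would need to be at both 7.3−0.7 = 6.6 V and 8.7−0.7 = 8 V, which is impossible.
Assume only D₂ conducts: V_N = 8.7 − 0.7 = 8 V, so I_R = 8/5.6 = 1.43 mA.
Check D₁: its anode-to-cathode voltage is 7.3 − 8 = -0.7 V < 0.7 V, so it is off. The assumption is consistent.

Only D₂ conducts; I_R ≈ 1.4 mA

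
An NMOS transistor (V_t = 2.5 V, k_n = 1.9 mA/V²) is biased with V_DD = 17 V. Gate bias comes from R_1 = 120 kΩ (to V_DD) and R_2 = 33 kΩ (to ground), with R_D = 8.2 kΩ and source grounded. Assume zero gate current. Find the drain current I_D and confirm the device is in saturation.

V_G = V_DD·R_2/(R_1+R_2) = 17×33/153 = 3.67 V. With the source grounded, V_GS = V_G = 3.67 V.
Assume saturation: I_D = (k_n/2)(V_GS − V_t)² = (1.9/2)×(3.67 − 2.5)² = 0.95×1.17² = 1.29 mA.
V_DS = V_DD − I_D·R_D = 17 − 1.29×8.2 = 6.4 V.
Saturation requires V_DS ≥ V_GS − V_t = 1.17 V; 6.4 ≥ 1.17 ✓.

I_D ≈ 1.3 mA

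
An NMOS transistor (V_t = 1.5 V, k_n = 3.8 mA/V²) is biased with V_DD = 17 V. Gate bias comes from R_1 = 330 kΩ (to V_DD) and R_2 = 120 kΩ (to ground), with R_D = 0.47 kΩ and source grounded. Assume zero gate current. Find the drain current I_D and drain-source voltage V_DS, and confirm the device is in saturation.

V_G = V_DD·R_2/(R_1+R_2) = 17×120/450 = 4.53 V. With the source grounded, V_GS = V_G = 4.53 V.
Assume saturation: I_D = (k_n/2)(V_GS − V_t)² = (3.8/2)×(4.53 − 1.5)² = 1.9×3.03² = 17.5 mA.
V_DS = V_DD − I_D·R_D = 17 − 17.5×0.47 = 8.78 V.
Saturation requires V_DS ≥ V_GS − V_t = 3.03 V; 8.78 ≥ 3.03 ✓.

I_D ≈ 17 mA, V_DS ≈ 8.8 V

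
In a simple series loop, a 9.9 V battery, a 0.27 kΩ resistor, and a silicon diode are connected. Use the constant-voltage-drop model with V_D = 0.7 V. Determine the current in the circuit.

I ≈ 34 mA

KVL around the loop: 9.9 = V_D + I·R = 0.7 + I × 0.27 kΩ.
So I = (9.9 − 0.7) / 0.27 kΩ = 9.2 / 0.27 = 34.1 mA.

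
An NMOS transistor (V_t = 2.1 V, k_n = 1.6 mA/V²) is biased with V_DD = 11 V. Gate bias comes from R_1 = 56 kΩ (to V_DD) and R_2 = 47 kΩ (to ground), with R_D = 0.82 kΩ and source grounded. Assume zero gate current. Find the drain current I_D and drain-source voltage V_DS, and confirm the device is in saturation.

I_D ≈ 6.8 mA, V_DS ≈ 5.4 V

V_G = V_DD·R_2/(R_1+R_2) = 11×47/103 = 5.02 V. With the source grounded, V_GS = V_G = 5.02 V.
Assume saturation: I_D = (k_n/2)(V_GS − V_t)² = (1.6/2)×(5.02 − 2.1)² = 0.8×2.92² = 6.82 mA.
V_DS = V_DD − I_D·R_D = 11 − 6.82×0.82 = 5.41 V.
Saturation requires V_DS ≥ V_GS − V_t = 2.92 V; 5.41 ≥ 2.92 ✓.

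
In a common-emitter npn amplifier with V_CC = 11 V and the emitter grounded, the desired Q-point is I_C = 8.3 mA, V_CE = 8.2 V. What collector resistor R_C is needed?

R_C ≈ 0.34 kΩ

Collector loop: V_CC = I_C·R_C + V_CE.
R_C = (V_CC − V_CE)/I_C = (11 − 8.2)/8.3 = 0.337 kΩ.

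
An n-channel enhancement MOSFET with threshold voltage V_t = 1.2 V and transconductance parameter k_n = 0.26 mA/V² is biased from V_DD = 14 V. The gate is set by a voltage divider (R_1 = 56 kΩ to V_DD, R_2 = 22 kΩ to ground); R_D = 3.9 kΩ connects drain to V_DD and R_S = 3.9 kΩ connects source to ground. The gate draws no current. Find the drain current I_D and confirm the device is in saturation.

V_G = V_DD·R_2/(R_1+R_2) = 14×22/78 = 3.95 V.
Assume saturation: I_D = (k_n/2)(V_GS − V_t)² with V_GS = V_G − I_D·R_S = 3.95 − 3.9·I_D.
Substituting gives 1.98·I_D² − 3.79·I_D + 0.982 = 0, with roots I_D = 0.309 or 1.61 mA.
The root I_D = 1.61 mA gives V_GS = -2.31 V ≤ V_t, so take I_D = 0.309 mA.
Then V_GS = 2.74 V and V_DS = V_DD − I_D(R_D+R_S) = 14 − 0.309×7.8 = 11.6 V.
Saturation requires V_DS ≥ V_GS − V_t = 1.54 V; 11.6 ≥ 1.54 ✓.

I_D ≈ 0.31 mA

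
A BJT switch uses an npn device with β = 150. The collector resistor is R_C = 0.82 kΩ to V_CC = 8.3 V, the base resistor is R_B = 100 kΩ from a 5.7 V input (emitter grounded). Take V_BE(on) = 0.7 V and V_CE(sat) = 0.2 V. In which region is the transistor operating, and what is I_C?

Assume active. Base-emitter loop: I_B = (V_BB − V_BE)/R_B = (5.7 − 0.7)/100 = 0.05 mA.
I_C = β·I_B = 150×0.05 = 7.5 mA.
V_CE = V_CC − I_C·R_C = 8.3 − 7.5×0.82 = 2.15 V > V_CE(sat), so the active-region assumption holds.

active; I_C ≈ 7.5 mA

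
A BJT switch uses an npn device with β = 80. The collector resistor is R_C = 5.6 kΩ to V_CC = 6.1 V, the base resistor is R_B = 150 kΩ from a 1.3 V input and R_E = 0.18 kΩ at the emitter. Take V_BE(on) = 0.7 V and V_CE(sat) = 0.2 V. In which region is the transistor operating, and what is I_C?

active; I_C ≈ 0.29 mA

Assume active. Base-emitter loop: I_B = (V_BB − V_BE)/(R_B + (β+1)R_E) = (1.3 − 0.7)/(150 + 81×0.18) = 0.00365 mA.
I_C = β·I_B = 80×0.00365 = 0.292 mA.
V_CE = V_CC − I_C·R_C − I_E·R_E = 6.1 − 0.292×5.6 − 0.295×0.18 = 4.41 V > V_CE(sat), so the active-region assumption holds.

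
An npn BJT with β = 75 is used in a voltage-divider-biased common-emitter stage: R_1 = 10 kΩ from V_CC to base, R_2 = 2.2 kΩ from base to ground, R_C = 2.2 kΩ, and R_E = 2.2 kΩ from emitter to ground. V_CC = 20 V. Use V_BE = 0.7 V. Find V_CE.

Thevenize the base divider: V_Th = V_CC·R_2/(R_1+R_2) = 20×2.2/12.2 = 3.61 V, R_Th = R_1‖R_2 = 1.8 kΩ.
Base-emitter loop: V_Th = I_B·R_Th + V_BE + (β+1)I_B·R_E, so I_B = (3.61 − 0.7) / (1.8 + 76×2.2) = 0.0172 mA.
I_C = β·I_B = 75×0.0172 = 1.29 mA, and I_E = (β+1)I_B = 1.31 mA.
V_CE = V_CC − I_C·R_C − I_E·R_E = 20 − 1.29×2.2 − 1.31×2.2 = 14.3 V.
V_CE = 14.3 V > 0.2 V confirms active-region operation.

V_CE ≈ 14 V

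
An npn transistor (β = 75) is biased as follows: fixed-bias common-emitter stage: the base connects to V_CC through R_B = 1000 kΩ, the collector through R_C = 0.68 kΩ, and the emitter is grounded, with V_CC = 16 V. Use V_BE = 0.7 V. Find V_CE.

V_CE ≈ 15 V

Base loop: V_CC = I_B·R_B + V_BE, so I_B = (16 − 0.7)/1000 kΩ = 0.0153 mA.
In the active region I_C = β·I_B = 75 × 0.0153 = 1.15 mA.
Collector loop: V_CE = V_CC − I_C·R_C = 16 − 1.15×0.68 = 15.2 V.
Since V_CE = 15.2 V > V_CE(sat) ≈ 0.2 V, the transistor is in the active region as assumed.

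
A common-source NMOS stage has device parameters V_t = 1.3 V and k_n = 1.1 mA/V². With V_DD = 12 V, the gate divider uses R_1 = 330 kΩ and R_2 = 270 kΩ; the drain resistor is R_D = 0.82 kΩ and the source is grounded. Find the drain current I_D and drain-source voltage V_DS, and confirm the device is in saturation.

V_G = V_DD·R_2/(R_1+R_2) = 12×270/600 = 5.4 V. With the source grounded, V_GS = V_G = 5.4 V.
Assume saturation: I_D = (k_n/2)(V_GS − V_t)² = (1.1/2)×(5.4 − 1.3)² = 0.55×4.1² = 9.25 mA.
V_DS = V_DD − I_D·R_D = 12 − 9.25×0.82 = 4.42 V.
Saturation requires V_DS ≥ V_GS − V_t = 4.1 V; 4.42 ≥ 4.1 ✓.

I_D ≈ 9.2 mA, V_DS ≈ 4.4 V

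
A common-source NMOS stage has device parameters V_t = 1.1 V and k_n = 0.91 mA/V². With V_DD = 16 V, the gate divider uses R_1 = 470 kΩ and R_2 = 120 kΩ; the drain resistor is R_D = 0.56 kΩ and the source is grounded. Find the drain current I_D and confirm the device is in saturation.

V_G = V_DD·R_2/(R_1+R_2) = 16×120/590 = 3.25 V. With the source grounded, V_GS = V_G = 3.25 V.
Assume saturation: I_D = (k_n/2)(V_GS − V_t)² = (0.91/2)×(3.25 − 1.1)² = 0.455×2.15² = 2.11 mA.
V_DS = V_DD − I_D·R_D = 16 − 2.11×0.56 = 14.8 V.
Saturation requires V_DS ≥ V_GS − V_t = 2.15 V; 14.8 ≥ 2.15 ✓.

I_D ≈ 2.1 mA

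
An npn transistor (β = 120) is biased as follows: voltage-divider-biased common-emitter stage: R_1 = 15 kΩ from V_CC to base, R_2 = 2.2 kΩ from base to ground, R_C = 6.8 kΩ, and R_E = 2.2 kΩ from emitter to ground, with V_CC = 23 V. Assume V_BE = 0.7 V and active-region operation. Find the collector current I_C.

Thevenize the base divider: V_Th = V_CC·R_2/(R_1+R_2) = 23×2.2/17.2 = 2.94 V, R_Th = R_1‖R_2 = 1.92 kΩ.
Base-emitter loop: V_Th = I_B·R_Th + V_BE + (β+1)I_B·R_E, so I_B = (2.94 − 0.7) / (1.92 + 121×2.2) = 0.00836 mA.
I_C = β·I_B = 120×0.00836 = 1 mA, and I_E = (β+1)I_B = 1.01 mA.
V_CE = V_CC − I_C·R_C − I_E·R_E = 23 − 1×6.8 − 1.01×2.2 = 14 V.
V_CE = 14 V > 0.2 V confirms active-region operation.

I_C ≈ 1 mA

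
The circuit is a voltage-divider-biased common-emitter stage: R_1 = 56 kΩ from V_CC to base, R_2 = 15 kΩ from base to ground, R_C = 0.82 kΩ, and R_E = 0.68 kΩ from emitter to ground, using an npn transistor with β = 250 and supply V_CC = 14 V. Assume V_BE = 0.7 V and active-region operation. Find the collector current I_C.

Thevenize the base divider: V_Th = V_CC·R_2/(R_1+R_2) = 14×15/71 = 2.96 V, R_Th = R_1‖R_2 = 11.8 kΩ.
Base-emitter loop: V_Th = I_B·R_Th + V_BE + (β+1)I_B·R_E, so I_B = (2.96 − 0.7) / (11.8 + 251×0.68) = 0.0124 mA.
I_C = β·I_B = 250×0.0124 = 3.09 mA, and I_E = (β+1)I_B = 3.1 mA.
V_CE = V_CC − I_C·R_C − I_E·R_E = 14 − 3.09×0.82 − 3.1×0.68 = 9.35 V.
V_CE = 9.35 V > 0.2 V confirms active-region operation.

I_C ≈ 3.1 mA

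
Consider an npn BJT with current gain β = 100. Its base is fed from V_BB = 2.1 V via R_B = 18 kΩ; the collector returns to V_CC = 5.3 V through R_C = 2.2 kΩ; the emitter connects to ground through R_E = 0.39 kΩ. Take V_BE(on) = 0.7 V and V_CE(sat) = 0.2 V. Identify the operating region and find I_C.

Assume active: I_B = (2.1 − 0.7)/(18 + 101×0.39) = 0.0244 mA, I_C = β·I_B = 2.44 mA.
Then V_CE = 5.3 − 2.44×2.2 − 2.46×0.39 = -1.03 V < 0.2 V — the active assumption fails.
Re-solve with V_CE = 0.2 V. KCL at the emitter: V_E/R_E = (V_BB−0.7−V_E)/R_B + (V_CC−0.2−V_E)/R_C, giving V_E = 0.779 V.
I_C = (V_CC − 0.2 − V_E)/R_C = (5.1 − 0.779)/2.2 = 1.96 mA.
Check: I_B = (1.4 − 0.779)/18 = 0.0345 mA, and β·I_B = 3.45 mA > I_C, confirming saturation.

saturation; I_C ≈ 2 mA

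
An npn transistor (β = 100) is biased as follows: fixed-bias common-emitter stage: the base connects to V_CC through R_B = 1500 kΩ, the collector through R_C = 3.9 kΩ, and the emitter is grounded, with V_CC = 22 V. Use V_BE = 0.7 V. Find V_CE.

Base loop: V_CC = I_B·R_B + V_BE, so I_B = (22 − 0.7)/1500 kΩ = 0.0142 mA.
In the active region I_C = β·I_B = 100 × 0.0142 = 1.42 mA.
Collector loop: V_CE = V_CC − I_C·R_C = 22 − 1.42×3.9 = 16.5 V.
Since V_CE = 16.5 V > V_CE(sat) ≈ 0.2 V, the transistor is in the active region as assumed.

V_CE ≈ 16 V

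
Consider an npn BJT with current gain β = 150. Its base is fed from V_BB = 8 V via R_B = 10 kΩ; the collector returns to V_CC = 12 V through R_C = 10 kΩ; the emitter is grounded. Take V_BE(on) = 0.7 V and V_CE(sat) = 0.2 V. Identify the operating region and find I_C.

saturation; I_C ≈ 1.2 mA

Assume active: I_B = (8 − 0.7)/10 = 0.73 mA, giving I_C = β·I_B = 110 mA.
But then V_CE = 12 − 110×10 = -1080 V < V_CE(sat) = 0.2 V — impossible in the active region.
So the transistor is saturated. With V_CE = 0.2 V, I_C = (V_CC − 0.2)/R_C = 11.8/10 = 1.18 mA.
Check: β·I_B = 110 mA > I_C = 1.18 mA, confirming saturation.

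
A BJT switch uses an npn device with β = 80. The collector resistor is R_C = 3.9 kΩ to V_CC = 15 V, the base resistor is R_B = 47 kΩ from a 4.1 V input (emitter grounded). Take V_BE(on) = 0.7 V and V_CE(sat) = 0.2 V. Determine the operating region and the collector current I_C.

saturation; I_C ≈ 3.8 mA

Assume active: I_B = (4.1 − 0.7)/47 = 0.0723 mA, giving I_C = β·I_B = 5.79 mA.
But then V_CE = 15 − 5.79×3.9 = -7.57 V < V_CE(sat) = 0.2 V — impossible in the active region.
So the transistor is saturated. With V_CE = 0.2 V, I_C = (V_CC − 0.2)/R_C = 14.8/3.9 = 3.79 mA.
Check: β·I_B = 5.79 mA > I_C = 3.79 mA, confirming saturation.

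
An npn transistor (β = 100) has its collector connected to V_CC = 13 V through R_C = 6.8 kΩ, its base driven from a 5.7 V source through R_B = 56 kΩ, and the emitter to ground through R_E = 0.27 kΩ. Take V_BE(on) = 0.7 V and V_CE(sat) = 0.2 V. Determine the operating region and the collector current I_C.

saturation; I_C ≈ 1.8 mA

Assume active: I_B = (5.7 − 0.7)/(56 + 101×0.27) = 0.06 mA, I_C = β·I_B = 6 mA.
Then V_CE = 13 − 6×6.8 − 6.06×0.27 = -29.5 V < 0.2 V — the active assumption fails.
Re-solve with V_CE = 0.2 V. KCL at the emitter: V_E/R_E = (V_BB−0.7−V_E)/R_B + (V_CC−0.2−V_E)/R_C, giving V_E = 0.51 V.
I_C = (V_CC − 0.2 − V_E)/R_C = (12.8 − 0.51)/6.8 = 1.81 mA.
Check: I_B = (5 − 0.51)/56 = 0.0802 mA, and β·I_B = 8.02 mA > I_C, confirming saturation.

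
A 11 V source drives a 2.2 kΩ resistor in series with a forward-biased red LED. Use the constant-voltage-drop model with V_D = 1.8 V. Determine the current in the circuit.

KVL around the loop: 11 = V_D + I·R = 1.8 + I × 2.2 kΩ.
So I = (11 − 1.8) / 2.2 kΩ = 9.2 / 2.2 = 4.18 mA.

I ≈ 4.2 mA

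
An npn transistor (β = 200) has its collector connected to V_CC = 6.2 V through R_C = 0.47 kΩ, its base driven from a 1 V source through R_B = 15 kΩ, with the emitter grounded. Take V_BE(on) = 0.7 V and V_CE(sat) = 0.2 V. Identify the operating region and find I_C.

Assume active. Base-emitter loop: I_B = (V_BB − V_BE)/R_B = (1 − 0.7)/15 = 0.02 mA.
I_C = β·I_B = 200×0.02 = 4 mA.
V_CE = V_CC − I_C·R_C = 6.2 − 4×0.47 = 4.32 V > V_CE(sat), so the active-region assumption holds.

active; I_C ≈ 4 mA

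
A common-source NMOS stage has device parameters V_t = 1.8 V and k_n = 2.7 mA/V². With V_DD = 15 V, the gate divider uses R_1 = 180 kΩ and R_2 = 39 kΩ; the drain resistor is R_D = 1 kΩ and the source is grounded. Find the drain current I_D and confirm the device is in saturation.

V_G = V_DD·R_2/(R_1+R_2) = 15×39/219 = 2.67 V. With the source grounded, V_GS = V_G = 2.67 V.
Assume saturation: I_D = (k_n/2)(V_GS − V_t)² = (2.7/2)×(2.67 − 1.8)² = 1.35×0.871² = 1.02 mA.
V_DS = V_DD − I_D·R_D = 15 − 1.02×1 = 14 V.
Saturation requires V_DS ≥ V_GS − V_t = 0.871 V; 14 ≥ 0.871 ✓.

I_D ≈ 1 mA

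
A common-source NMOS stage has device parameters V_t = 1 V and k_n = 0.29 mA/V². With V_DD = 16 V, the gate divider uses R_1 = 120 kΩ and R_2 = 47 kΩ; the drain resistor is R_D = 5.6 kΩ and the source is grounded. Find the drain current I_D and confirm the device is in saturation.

I_D ≈ 1.8 mA

V_G = V_DD·R_2/(R_1+R_2) = 16×47/167 = 4.5 V. With the source grounded, V_GS = V_G = 4.5 V.
Assume saturation: I_D = (k_n/2)(V_GS − V_t)² = (0.29/2)×(4.5 − 1)² = 0.145×3.5² = 1.78 mA.
V_DS = V_DD − I_D·R_D = 16 − 1.78×5.6 = 6.04 V.
Saturation requires V_DS ≥ V_GS − V_t = 3.5 V; 6.04 ≥ 3.5 ✓.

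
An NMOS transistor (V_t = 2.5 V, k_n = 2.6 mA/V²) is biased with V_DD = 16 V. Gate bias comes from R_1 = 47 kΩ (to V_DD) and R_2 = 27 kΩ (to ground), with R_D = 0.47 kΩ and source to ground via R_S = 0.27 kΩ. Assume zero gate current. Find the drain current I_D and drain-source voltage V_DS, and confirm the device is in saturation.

I_D ≈ 5.1 mA, V_DS ≈ 12 V

V_G = V_DD·R_2/(R_1+R_2) = 16×27/74 = 5.84 V.
Assume saturation: I_D = (k_n/2)(V_GS − V_t)² with V_GS = V_G − I_D·R_S = 5.84 − 0.27·I_D.
Substituting gives 0.0948·I_D² − 3.34·I_D + 14.5 = 0, with roots I_D = 5.06 or 30.2 mA.
The root I_D = 30.2 mA gives V_GS = -2.32 V ≤ V_t, so take I_D = 5.06 mA.
Then V_GS = 4.47 V and V_DS = V_DD − I_D(R_D+R_S) = 16 − 5.06×0.74 = 12.3 V.
Saturation requires V_DS ≥ V_GS − V_t = 1.97 V; 12.3 ≥ 1.97 ✓.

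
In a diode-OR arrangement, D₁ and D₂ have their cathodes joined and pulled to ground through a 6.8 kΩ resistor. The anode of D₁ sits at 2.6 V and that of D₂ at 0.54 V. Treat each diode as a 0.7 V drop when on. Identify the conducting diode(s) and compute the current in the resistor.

Only D₁ conducts; I_R ≈ 0.28 mA

Assume both conduct. Then node N would need to be at both 2.6−0.7 = 1.9 V and 0.54−0.7 = -0.16 V, which is impossible.
Assume only D₁ conducts: V_N = 2.6 − 0.7 = 1.9 V, so I_R = 1.9/6.8 = 0.279 mA.
Check D₂: its anode-to-cathode voltage is 0.54 − 1.9 = -1.36 V < 0.7 V, so it is off. The assumption is consistent.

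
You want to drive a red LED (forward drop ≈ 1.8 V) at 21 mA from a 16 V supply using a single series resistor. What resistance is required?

The resistor drops V_S − V_D = 16 − 1.8 = 14.2 V at 21 mA.
R = 14.2 V / 21 mA = 0.676 kΩ.

R ≈ 0.68 kΩ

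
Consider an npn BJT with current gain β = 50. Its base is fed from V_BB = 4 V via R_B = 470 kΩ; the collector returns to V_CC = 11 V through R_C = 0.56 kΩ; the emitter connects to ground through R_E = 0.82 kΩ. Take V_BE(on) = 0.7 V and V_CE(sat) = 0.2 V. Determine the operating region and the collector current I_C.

Assume active. Base-emitter loop: I_B = (V_BB − V_BE)/(R_B + (β+1)R_E) = (4 − 0.7)/(470 + 51×0.82) = 0.00645 mA.
I_C = β·I_B = 50×0.00645 = 0.322 mA.
V_CE = V_CC − I_C·R_C − I_E·R_E = 11 − 0.322×0.56 − 0.329×0.82 = 10.5 V > V_CE(sat), so the active-region assumption holds.

active; I_C ≈ 0.32 mA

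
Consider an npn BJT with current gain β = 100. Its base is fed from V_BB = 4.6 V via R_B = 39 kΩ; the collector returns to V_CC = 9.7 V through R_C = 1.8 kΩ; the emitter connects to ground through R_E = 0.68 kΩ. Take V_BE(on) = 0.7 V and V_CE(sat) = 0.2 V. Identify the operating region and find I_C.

Assume active. Base-emitter loop: I_B = (V_BB − V_BE)/(R_B + (β+1)R_E) = (4.6 − 0.7)/(39 + 101×0.68) = 0.0362 mA.
I_C = β·I_B = 100×0.0362 = 3.62 mA.
V_CE = V_CC − I_C·R_C − I_E·R_E = 9.7 − 3.62×1.8 − 3.66×0.68 = 0.693 V > V_CE(sat), so the active-region assumption holds.

active; I_C ≈ 3.6 mA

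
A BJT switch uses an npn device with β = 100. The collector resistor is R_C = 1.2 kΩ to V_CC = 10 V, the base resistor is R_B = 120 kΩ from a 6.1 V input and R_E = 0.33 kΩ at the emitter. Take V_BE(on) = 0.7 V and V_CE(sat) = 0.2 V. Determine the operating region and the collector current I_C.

Assume active. Base-emitter loop: I_B = (V_BB − V_BE)/(R_B + (β+1)R_E) = (6.1 − 0.7)/(120 + 101×0.33) = 0.0352 mA.
I_C = β·I_B = 100×0.0352 = 3.52 mA.
V_CE = V_CC − I_C·R_C − I_E·R_E = 10 − 3.52×1.2 − 3.56×0.33 = 4.6 V > V_CE(sat), so the active-region assumption holds.

active; I_C ≈ 3.5 mA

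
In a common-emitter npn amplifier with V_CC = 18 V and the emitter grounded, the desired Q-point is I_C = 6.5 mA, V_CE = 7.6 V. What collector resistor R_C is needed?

Collector loop: V_CC = I_C·R_C + V_CE.
R_C = (V_CC − V_CE)/I_C = (18 − 7.6)/6.5 = 1.6 kΩ.

R_C ≈ 1.6 kΩ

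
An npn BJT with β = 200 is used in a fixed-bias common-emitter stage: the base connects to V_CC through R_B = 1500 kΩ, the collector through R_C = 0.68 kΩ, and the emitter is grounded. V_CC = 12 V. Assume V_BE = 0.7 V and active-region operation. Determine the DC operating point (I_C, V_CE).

Base loop: V_CC = I_B·R_B + V_BE, so I_B = (12 − 0.7)/1500 kΩ = 0.00753 mA.
In the active region I_C = β·I_B = 200 × 0.00753 = 1.51 mA.
Collector loop: V_CE = V_CC − I_C·R_C = 12 − 1.51×0.68 = 11 V.
Since V_CE = 11 V > V_CE(sat) ≈ 0.2 V, the transistor is in the active region as assumed.

I_C ≈ 1.5 mA, V_CE ≈ 11 V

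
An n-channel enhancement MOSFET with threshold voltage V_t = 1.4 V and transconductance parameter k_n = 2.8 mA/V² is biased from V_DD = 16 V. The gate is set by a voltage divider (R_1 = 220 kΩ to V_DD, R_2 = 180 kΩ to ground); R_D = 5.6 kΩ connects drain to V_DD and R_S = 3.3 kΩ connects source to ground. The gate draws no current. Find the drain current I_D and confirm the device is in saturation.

V_G = V_DD·R_2/(R_1+R_2) = 16×180/400 = 7.2 V.
Assume saturation: I_D = (k_n/2)(V_GS − V_t)² with V_GS = V_G − I_D·R_S = 7.2 − 3.3·I_D.
Substituting gives 15.2·I_D² − 54.6·I_D + 47.1 = 0, with roots I_D = 1.45 or 2.13 mA.
The root I_D = 2.13 mA gives V_GS = 0.166 V ≤ V_t, so take I_D = 1.45 mA.
Then V_GS = 2.42 V and V_DS = V_DD − I_D(R_D+R_S) = 16 − 1.45×8.9 = 3.1 V.
Saturation requires V_DS ≥ V_GS − V_t = 1.02 V; 3.1 ≥ 1.02 ✓.

I_D ≈ 1.4 mA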